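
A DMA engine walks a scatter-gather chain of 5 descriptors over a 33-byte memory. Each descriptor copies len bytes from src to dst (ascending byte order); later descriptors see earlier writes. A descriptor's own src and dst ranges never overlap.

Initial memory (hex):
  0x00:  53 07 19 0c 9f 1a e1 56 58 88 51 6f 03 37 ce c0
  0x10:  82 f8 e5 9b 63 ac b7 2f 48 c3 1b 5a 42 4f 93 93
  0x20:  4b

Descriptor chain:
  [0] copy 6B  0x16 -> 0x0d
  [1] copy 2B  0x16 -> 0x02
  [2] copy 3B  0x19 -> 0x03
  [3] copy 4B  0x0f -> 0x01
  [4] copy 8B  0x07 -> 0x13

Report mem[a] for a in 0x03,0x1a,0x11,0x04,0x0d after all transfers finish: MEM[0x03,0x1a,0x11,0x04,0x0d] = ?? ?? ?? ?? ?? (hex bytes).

D0: mem[0x0d..0x12] <- [b7 2f 48 c3 1b 5a]
D1: mem[0x02..0x03] <- [b7 2f]
D2: mem[0x03..0x05] <- [c3 1b 5a]
D3: mem[0x01..0x04] <- [48 c3 1b 5a]
D4: mem[0x13..0x1a] <- [56 58 88 51 6f 03 b7 2f]
query mem[0x03]=0x1b, mem[0x1a]=0x2f, mem[0x11]=0x1b, mem[0x04]=0x5a, mem[0x0d]=0xb7

MEM[0x03,0x1a,0x11,0x04,0x0d] = 1b 2f 1b 5a b7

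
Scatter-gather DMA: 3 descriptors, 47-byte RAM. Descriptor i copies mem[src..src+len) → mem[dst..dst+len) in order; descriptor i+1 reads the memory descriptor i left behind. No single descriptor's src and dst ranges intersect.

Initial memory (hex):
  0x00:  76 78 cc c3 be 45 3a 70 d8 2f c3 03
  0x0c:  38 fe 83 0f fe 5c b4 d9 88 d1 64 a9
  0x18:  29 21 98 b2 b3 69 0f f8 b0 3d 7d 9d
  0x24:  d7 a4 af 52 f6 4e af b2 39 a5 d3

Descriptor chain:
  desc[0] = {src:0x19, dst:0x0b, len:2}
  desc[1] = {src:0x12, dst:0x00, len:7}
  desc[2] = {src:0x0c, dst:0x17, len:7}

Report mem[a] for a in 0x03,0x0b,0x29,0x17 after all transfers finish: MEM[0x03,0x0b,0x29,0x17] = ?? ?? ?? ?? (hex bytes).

MEM[0x03,0x0b,0x29,0x17] = d1 21 4e 98

  after D0: wrote 2B at 0x0b = 2198
  after D1: wrote 7B at 0x00 = b4d988d164a929
  after D2: wrote 7B at 0x17 = 98fe830ffe5cb4
query mem[0x03]=0xd1, mem[0x0b]=0x21, mem[0x29]=0x4e, mem[0x17]=0x98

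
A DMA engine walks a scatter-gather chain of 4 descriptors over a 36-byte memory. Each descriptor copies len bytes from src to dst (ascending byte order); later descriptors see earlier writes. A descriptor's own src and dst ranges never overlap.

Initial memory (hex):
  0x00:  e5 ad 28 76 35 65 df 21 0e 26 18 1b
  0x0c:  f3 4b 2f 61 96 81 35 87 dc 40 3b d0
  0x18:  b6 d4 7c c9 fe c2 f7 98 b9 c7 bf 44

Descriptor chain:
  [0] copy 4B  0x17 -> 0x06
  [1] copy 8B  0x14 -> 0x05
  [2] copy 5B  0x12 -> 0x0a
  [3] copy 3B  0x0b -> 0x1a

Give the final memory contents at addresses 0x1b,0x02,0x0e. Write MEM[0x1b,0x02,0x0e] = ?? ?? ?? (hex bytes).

#0 dst[0x06+4] := {0xd0,0xb6,0xd4,0x7c}
#1 dst[0x05+8] := {0xdc,0x40,0x3b,0xd0,0xb6,0xd4,0x7c,0xc9}
#2 dst[0x0a+5] := {0x35,0x87,0xdc,0x40,0x3b}
#3 dst[0x1a+3] := {0x87,0xdc,0x40}
query mem[0x1b]=0xdc, mem[0x02]=0x28, mem[0x0e]=0x3b

MEM[0x1b,0x02,0x0e] = dc 28 3b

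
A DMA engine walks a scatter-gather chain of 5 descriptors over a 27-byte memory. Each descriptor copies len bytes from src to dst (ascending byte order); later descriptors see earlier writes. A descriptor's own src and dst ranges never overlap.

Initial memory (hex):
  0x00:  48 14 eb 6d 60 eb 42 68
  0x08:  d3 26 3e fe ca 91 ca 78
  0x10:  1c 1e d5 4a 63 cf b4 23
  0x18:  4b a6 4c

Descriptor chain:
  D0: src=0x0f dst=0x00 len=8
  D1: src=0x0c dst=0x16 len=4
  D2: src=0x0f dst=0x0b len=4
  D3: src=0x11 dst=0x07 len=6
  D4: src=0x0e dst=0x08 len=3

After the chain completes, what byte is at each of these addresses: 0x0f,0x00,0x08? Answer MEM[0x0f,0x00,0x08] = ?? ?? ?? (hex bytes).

  after D0: wrote 8B at 0x00 = 781c1ed54a63cfb4
  after D1: wrote 4B at 0x16 = ca91ca78
  after D2: wrote 4B at 0x0b = 781c1ed5
  after D3: wrote 6B at 0x07 = 1ed54a63cfca
  after D4: wrote 3B at 0x08 = d5781c
query mem[0x0f]=0x78, mem[0x00]=0x78, mem[0x08]=0xd5

MEM[0x0f,0x00,0x08] = 78 78 d5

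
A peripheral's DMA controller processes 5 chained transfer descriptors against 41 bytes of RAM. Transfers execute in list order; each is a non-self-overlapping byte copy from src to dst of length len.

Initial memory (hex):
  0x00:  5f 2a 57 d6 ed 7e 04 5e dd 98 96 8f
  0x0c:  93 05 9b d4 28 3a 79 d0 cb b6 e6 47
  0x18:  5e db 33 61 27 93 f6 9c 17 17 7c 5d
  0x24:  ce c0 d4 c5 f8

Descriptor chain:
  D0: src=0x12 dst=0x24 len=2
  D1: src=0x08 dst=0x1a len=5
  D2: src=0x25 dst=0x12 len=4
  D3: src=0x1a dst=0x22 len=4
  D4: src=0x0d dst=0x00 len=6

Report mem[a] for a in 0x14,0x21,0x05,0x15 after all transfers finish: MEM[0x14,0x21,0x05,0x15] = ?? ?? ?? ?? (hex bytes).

#0 dst[0x24+2] := {0x79,0xd0}
#1 dst[0x1a+5] := {0xdd,0x98,0x96,0x8f,0x93}
#2 dst[0x12+4] := {0xd0,0xd4,0xc5,0xf8}
#3 dst[0x22+4] := {0xdd,0x98,0x96,0x8f}
#4 dst[0x00+6] := {0x05,0x9b,0xd4,0x28,0x3a,0xd0}
query mem[0x14]=0xc5, mem[0x21]=0x17, mem[0x05]=0xd0, mem[0x15]=0xf8

MEM[0x14,0x21,0x05,0x15] = c5 17 d0 f8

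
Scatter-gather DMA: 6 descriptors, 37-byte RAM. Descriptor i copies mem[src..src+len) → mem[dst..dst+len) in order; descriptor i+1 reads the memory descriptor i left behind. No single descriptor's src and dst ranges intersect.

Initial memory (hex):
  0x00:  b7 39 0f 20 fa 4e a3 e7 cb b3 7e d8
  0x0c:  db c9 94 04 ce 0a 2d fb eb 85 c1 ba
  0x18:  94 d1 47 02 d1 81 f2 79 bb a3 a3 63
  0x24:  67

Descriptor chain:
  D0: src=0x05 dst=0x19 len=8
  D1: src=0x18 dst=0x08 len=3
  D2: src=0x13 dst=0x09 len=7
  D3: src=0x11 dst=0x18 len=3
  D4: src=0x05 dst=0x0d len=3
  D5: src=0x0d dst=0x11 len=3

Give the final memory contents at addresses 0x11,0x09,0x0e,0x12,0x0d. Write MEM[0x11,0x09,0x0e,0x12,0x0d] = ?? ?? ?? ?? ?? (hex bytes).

MEM[0x11,0x09,0x0e,0x12,0x0d] = 4e fb a3 a3 4e

D0: mem[0x19..0x20] <- [4e a3 e7 cb b3 7e d8 db]
D1: mem[0x08..0x0a] <- [94 4e a3]
D2: mem[0x09..0x0f] <- [fb eb 85 c1 ba 94 4e]
D3: mem[0x18..0x1a] <- [0a 2d fb]
D4: mem[0x0d..0x0f] <- [4e a3 e7]
D5: mem[0x11..0x13] <- [4e a3 e7]
query mem[0x11]=0x4e, mem[0x09]=0xfb, mem[0x0e]=0xa3, mem[0x12]=0xa3, mem[0x0d]=0x4e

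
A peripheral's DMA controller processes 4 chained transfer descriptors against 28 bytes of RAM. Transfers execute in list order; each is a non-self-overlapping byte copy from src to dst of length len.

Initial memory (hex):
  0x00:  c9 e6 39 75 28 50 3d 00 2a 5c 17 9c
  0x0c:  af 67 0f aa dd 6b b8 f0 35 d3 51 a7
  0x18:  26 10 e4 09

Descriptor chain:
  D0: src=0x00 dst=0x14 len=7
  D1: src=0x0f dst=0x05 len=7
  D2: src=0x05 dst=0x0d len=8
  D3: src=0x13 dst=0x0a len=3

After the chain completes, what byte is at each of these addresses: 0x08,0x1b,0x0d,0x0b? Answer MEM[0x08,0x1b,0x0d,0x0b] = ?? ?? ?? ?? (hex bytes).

#0 dst[0x14+7] := {0xc9,0xe6,0x39,0x75,0x28,0x50,0x3d}
#1 dst[0x05+7] := {0xaa,0xdd,0x6b,0xb8,0xf0,0xc9,0xe6}
#2 dst[0x0d+8] := {0xaa,0xdd,0x6b,0xb8,0xf0,0xc9,0xe6,0xaf}
#3 dst[0x0a+3] := {0xe6,0xaf,0xe6}
query mem[0x08]=0xb8, mem[0x1b]=0x09, mem[0x0d]=0xaa, mem[0x0b]=0xaf

MEM[0x08,0x1b,0x0d,0x0b] = b8 09 aa af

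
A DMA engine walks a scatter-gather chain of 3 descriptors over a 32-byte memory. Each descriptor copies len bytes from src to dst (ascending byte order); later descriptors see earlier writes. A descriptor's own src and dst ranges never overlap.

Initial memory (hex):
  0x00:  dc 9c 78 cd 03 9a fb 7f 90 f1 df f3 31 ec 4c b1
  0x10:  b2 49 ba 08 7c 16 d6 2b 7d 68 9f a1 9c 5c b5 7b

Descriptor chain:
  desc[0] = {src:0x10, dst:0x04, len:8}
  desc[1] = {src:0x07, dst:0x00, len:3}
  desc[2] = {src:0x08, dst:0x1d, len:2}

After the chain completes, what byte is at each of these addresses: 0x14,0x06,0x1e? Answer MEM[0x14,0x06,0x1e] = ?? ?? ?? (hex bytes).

D0: mem[0x04..0x0b] <- [b2 49 ba 08 7c 16 d6 2b]
D1: mem[0x00..0x02] <- [08 7c 16]
D2: mem[0x1d..0x1e] <- [7c 16]
query mem[0x14]=0x7c, mem[0x06]=0xba, mem[0x1e]=0x16

MEM[0x14,0x06,0x1e] = 7c ba 16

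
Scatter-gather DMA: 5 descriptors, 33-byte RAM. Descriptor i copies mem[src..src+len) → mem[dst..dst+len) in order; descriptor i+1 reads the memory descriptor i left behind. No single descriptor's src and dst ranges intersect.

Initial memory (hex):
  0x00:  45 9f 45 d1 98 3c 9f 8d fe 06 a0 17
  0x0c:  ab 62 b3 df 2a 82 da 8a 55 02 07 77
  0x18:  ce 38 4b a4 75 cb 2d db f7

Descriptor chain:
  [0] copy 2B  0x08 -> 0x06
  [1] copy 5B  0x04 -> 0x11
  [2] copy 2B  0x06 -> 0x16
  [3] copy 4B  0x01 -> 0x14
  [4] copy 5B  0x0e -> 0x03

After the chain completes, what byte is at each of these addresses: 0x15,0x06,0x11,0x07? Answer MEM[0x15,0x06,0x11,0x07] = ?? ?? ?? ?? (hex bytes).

D0: mem[0x06..0x07] <- [fe 06]
D1: mem[0x11..0x15] <- [98 3c fe 06 fe]
D2: mem[0x16..0x17] <- [fe 06]
D3: mem[0x14..0x17] <- [9f 45 d1 98]
D4: mem[0x03..0x07] <- [b3 df 2a 98 3c]
query mem[0x15]=0x45, mem[0x06]=0x98, mem[0x11]=0x98, mem[0x07]=0x3c

MEM[0x15,0x06,0x11,0x07] = 45 98 98 3c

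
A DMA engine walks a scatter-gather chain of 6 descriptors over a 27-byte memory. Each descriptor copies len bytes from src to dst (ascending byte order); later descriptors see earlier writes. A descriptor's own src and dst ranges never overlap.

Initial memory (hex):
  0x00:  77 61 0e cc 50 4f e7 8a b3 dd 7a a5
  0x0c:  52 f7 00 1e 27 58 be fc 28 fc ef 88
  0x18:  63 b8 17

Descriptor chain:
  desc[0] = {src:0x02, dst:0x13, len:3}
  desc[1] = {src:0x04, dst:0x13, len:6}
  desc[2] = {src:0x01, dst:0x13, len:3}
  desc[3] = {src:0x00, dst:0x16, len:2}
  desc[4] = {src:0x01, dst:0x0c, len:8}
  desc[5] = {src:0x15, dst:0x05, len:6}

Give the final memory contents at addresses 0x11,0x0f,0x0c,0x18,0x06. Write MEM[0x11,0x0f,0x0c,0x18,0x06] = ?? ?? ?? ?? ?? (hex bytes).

[0] 0x02->0x13 len=3 : 0e cc 50
[1] 0x04->0x13 len=6 : 50 4f e7 8a b3 dd
[2] 0x01->0x13 len=3 : 61 0e cc
[3] 0x00->0x16 len=2 : 77 61
[4] 0x01->0x0c len=8 : 61 0e cc 50 4f e7 8a b3
[5] 0x15->0x05 len=6 : cc 77 61 dd b8 17
query mem[0x11]=0xe7, mem[0x0f]=0x50, mem[0x0c]=0x61, mem[0x18]=0xdd, mem[0x06]=0x77

MEM[0x11,0x0f,0x0c,0x18,0x06] = e7 50 61 dd 77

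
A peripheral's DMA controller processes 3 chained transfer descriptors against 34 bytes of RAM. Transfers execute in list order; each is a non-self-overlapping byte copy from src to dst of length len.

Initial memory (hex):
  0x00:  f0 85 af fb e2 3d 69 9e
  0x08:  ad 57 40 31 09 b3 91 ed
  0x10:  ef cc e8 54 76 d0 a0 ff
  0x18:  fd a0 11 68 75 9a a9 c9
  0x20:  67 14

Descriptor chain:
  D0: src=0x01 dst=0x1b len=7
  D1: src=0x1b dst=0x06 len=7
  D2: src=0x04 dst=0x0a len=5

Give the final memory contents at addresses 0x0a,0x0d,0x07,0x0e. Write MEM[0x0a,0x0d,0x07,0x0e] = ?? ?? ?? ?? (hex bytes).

  after D0: wrote 7B at 0x1b = 85affbe23d699e
  after D1: wrote 7B at 0x06 = 85affbe23d699e
  after D2: wrote 5B at 0x0a = e23d85affb
query mem[0x0a]=0xe2, mem[0x0d]=0xaf, mem[0x07]=0xaf, mem[0x0e]=0xfb

MEM[0x0a,0x0d,0x07,0x0e] = e2 af af fb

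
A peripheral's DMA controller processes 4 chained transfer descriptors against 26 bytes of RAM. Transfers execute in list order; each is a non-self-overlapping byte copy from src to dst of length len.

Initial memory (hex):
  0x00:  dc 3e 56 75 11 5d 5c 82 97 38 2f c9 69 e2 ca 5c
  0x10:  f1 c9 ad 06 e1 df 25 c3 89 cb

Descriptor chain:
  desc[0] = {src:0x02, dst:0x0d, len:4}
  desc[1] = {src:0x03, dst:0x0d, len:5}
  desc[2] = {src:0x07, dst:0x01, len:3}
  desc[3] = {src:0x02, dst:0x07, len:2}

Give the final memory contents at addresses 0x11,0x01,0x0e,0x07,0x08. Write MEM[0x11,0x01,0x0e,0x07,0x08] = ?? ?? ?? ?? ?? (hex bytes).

[0] 0x02->0x0d len=4 : 56 75 11 5d
[1] 0x03->0x0d len=5 : 75 11 5d 5c 82
[2] 0x07->0x01 len=3 : 82 97 38
[3] 0x02->0x07 len=2 : 97 38
query mem[0x11]=0x82, mem[0x01]=0x82, mem[0x0e]=0x11, mem[0x07]=0x97, mem[0x08]=0x38

MEM[0x11,0x01,0x0e,0x07,0x08] = 82 82 11 97 38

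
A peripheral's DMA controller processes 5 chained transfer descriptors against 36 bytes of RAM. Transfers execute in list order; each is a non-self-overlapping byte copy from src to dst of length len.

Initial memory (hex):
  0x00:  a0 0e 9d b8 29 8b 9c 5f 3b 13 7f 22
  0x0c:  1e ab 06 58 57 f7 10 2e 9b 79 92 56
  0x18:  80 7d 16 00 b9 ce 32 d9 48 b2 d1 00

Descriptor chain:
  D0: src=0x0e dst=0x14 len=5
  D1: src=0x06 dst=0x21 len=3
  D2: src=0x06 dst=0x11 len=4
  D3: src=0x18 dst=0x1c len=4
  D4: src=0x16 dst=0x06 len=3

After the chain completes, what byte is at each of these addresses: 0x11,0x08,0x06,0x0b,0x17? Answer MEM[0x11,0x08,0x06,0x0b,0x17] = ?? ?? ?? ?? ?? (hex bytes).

MEM[0x11,0x08,0x06,0x0b,0x17] = 9c 10 57 22 f7

#0 dst[0x14+5] := {0x06,0x58,0x57,0xf7,0x10}
#1 dst[0x21+3] := {0x9c,0x5f,0x3b}
#2 dst[0x11+4] := {0x9c,0x5f,0x3b,0x13}
#3 dst[0x1c+4] := {0x10,0x7d,0x16,0x00}
#4 dst[0x06+3] := {0x57,0xf7,0x10}
query mem[0x11]=0x9c, mem[0x08]=0x10, mem[0x06]=0x57, mem[0x0b]=0x22, mem[0x17]=0xf7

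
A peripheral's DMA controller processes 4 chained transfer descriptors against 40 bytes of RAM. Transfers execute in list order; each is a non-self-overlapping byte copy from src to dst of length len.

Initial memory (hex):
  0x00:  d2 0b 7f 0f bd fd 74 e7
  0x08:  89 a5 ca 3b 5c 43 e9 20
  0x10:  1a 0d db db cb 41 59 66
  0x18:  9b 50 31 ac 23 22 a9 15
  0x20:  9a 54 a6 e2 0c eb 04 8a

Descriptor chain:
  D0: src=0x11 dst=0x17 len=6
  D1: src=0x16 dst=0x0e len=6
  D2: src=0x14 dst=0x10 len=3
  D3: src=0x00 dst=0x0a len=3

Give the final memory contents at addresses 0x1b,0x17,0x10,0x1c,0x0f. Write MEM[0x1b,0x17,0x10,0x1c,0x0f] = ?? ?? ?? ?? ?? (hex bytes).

D0: mem[0x17..0x1c] <- [0d db db cb 41 59]
D1: mem[0x0e..0x13] <- [59 0d db db cb 41]
D2: mem[0x10..0x12] <- [cb 41 59]
D3: mem[0x0a..0x0c] <- [d2 0b 7f]
query mem[0x1b]=0x41, mem[0x17]=0x0d, mem[0x10]=0xcb, mem[0x1c]=0x59, mem[0x0f]=0x0d

MEM[0x1b,0x17,0x10,0x1c,0x0f] = 41 0d cb 59 0d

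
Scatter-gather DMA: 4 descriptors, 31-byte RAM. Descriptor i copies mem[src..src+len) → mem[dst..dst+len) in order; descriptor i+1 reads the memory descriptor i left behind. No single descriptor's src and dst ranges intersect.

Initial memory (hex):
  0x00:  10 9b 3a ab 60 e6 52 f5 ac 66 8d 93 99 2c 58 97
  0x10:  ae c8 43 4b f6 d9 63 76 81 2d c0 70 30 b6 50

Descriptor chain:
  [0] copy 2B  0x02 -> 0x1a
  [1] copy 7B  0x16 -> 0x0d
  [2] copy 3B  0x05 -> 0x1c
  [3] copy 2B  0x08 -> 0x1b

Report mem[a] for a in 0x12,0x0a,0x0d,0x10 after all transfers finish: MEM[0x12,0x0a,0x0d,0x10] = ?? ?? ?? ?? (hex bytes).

[0] 0x02->0x1a len=2 : 3a ab
[1] 0x16->0x0d len=7 : 63 76 81 2d 3a ab 30
[2] 0x05->0x1c len=3 : e6 52 f5
[3] 0x08->0x1b len=2 : ac 66
query mem[0x12]=0xab, mem[0x0a]=0x8d, mem[0x0d]=0x63, mem[0x10]=0x2d

MEM[0x12,0x0a,0x0d,0x10] = ab 8d 63 2d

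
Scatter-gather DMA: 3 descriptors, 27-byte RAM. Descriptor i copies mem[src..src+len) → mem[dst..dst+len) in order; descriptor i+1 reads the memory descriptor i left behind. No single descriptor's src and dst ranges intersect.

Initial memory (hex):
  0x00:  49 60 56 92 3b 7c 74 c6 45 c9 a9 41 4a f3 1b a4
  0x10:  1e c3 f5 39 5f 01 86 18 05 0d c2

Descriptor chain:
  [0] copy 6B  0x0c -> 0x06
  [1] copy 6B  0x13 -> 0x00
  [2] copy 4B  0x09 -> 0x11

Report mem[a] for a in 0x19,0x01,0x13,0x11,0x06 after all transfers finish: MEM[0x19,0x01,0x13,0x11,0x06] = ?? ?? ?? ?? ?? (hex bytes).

  after D0: wrote 6B at 0x06 = 4af31ba41ec3
  after D1: wrote 6B at 0x00 = 395f01861805
  after D2: wrote 4B at 0x11 = a41ec34a
query mem[0x19]=0x0d, mem[0x01]=0x5f, mem[0x13]=0xc3, mem[0x11]=0xa4, mem[0x06]=0x4a

MEM[0x19,0x01,0x13,0x11,0x06] = 0d 5f c3 a4 4a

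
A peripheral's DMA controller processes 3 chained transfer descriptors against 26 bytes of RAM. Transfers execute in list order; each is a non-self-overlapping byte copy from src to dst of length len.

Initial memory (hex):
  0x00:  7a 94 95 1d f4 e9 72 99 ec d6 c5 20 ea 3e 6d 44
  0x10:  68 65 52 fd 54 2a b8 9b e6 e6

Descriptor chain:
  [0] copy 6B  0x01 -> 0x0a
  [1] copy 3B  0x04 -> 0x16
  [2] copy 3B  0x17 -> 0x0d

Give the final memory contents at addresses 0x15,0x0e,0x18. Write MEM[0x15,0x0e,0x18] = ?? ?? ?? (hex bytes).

[0] 0x01->0x0a len=6 : 94 95 1d f4 e9 72
[1] 0x04->0x16 len=3 : f4 e9 72
[2] 0x17->0x0d len=3 : e9 72 e6
query mem[0x15]=0x2a, mem[0x0e]=0x72, mem[0x18]=0x72

MEM[0x15,0x0e,0x18] = 2a 72 72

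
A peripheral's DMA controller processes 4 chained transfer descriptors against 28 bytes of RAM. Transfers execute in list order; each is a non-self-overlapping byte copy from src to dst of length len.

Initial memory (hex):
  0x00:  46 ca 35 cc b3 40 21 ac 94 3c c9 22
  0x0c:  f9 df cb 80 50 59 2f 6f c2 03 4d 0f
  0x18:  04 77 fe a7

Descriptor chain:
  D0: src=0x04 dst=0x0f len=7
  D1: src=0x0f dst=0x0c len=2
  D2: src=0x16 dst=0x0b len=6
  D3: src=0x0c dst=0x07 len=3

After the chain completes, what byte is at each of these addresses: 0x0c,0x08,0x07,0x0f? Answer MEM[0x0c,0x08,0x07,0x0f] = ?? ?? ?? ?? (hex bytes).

MEM[0x0c,0x08,0x07,0x0f] = 0f 04 0f fe

[0] 0x04->0x0f len=7 : b3 40 21 ac 94 3c c9
[1] 0x0f->0x0c len=2 : b3 40
[2] 0x16->0x0b len=6 : 4d 0f 04 77 fe a7
[3] 0x0c->0x07 len=3 : 0f 04 77
query mem[0x0c]=0x0f, mem[0x08]=0x04, mem[0x07]=0x0f, mem[0x0f]=0xfe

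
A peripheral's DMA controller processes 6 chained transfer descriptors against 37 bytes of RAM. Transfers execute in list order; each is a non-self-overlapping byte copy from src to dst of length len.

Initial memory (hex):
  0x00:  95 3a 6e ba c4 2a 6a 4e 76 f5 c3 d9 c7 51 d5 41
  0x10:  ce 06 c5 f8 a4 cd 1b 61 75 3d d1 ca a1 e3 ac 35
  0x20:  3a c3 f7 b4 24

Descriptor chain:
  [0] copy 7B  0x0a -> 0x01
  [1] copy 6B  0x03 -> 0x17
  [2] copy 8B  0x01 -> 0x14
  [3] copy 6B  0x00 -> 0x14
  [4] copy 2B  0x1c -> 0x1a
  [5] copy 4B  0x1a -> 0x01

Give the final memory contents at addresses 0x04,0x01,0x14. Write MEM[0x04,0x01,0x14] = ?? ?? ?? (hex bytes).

#0 dst[0x01+7] := {0xc3,0xd9,0xc7,0x51,0xd5,0x41,0xce}
#1 dst[0x17+6] := {0xc7,0x51,0xd5,0x41,0xce,0x76}
#2 dst[0x14+8] := {0xc3,0xd9,0xc7,0x51,0xd5,0x41,0xce,0x76}
#3 dst[0x14+6] := {0x95,0xc3,0xd9,0xc7,0x51,0xd5}
#4 dst[0x1a+2] := {0x76,0xe3}
#5 dst[0x01+4] := {0x76,0xe3,0x76,0xe3}
query mem[0x04]=0xe3, mem[0x01]=0x76, mem[0x14]=0x95

MEM[0x04,0x01,0x14] = e3 76 95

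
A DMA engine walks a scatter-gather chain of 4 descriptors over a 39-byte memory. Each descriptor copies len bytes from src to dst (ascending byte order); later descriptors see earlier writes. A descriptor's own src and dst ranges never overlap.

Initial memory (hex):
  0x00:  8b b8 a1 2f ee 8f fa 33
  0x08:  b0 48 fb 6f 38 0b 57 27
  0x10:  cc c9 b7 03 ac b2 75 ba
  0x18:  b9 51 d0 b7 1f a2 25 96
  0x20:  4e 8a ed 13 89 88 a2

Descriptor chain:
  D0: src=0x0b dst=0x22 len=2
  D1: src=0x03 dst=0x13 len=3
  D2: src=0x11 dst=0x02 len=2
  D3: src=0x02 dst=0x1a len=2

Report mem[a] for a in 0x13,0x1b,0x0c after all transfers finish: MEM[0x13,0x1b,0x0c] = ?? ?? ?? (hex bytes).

D0: mem[0x22..0x23] <- [6f 38]
D1: mem[0x13..0x15] <- [2f ee 8f]
D2: mem[0x02..0x03] <- [c9 b7]
D3: mem[0x1a..0x1b] <- [c9 b7]
query mem[0x13]=0x2f, mem[0x1b]=0xb7, mem[0x0c]=0x38

MEM[0x13,0x1b,0x0c] = 2f b7 38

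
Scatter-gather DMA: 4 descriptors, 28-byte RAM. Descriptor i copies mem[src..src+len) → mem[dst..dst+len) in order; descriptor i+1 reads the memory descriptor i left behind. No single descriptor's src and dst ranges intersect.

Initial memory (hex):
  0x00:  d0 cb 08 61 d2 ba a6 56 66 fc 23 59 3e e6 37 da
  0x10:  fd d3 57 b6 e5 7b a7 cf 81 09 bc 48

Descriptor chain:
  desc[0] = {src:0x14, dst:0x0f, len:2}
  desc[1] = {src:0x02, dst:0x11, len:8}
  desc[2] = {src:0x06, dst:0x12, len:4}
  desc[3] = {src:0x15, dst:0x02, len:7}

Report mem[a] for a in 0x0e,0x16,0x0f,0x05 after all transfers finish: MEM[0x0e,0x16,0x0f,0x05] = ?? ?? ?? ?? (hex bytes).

#0 dst[0x0f+2] := {0xe5,0x7b}
#1 dst[0x11+8] := {0x08,0x61,0xd2,0xba,0xa6,0x56,0x66,0xfc}
#2 dst[0x12+4] := {0xa6,0x56,0x66,0xfc}
#3 dst[0x02+7] := {0xfc,0x56,0x66,0xfc,0x09,0xbc,0x48}
query mem[0x0e]=0x37, mem[0x16]=0x56, mem[0x0f]=0xe5, mem[0x05]=0xfc

MEM[0x0e,0x16,0x0f,0x05] = 37 56 e5 fc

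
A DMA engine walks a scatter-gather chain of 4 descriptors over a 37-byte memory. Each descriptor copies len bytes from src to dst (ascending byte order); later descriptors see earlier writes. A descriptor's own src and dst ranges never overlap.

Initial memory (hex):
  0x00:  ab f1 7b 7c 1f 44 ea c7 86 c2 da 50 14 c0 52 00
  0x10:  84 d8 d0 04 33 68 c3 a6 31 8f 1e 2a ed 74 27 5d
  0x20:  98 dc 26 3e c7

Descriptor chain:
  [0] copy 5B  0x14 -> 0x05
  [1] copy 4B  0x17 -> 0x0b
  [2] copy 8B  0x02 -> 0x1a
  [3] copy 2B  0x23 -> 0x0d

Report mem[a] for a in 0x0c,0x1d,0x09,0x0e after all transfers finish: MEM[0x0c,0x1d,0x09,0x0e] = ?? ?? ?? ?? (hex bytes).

D0: mem[0x05..0x09] <- [33 68 c3 a6 31]
D1: mem[0x0b..0x0e] <- [a6 31 8f 1e]
D2: mem[0x1a..0x21] <- [7b 7c 1f 33 68 c3 a6 31]
D3: mem[0x0d..0x0e] <- [3e c7]
query mem[0x0c]=0x31, mem[0x1d]=0x33, mem[0x09]=0x31, mem[0x0e]=0xc7

MEM[0x0c,0x1d,0x09,0x0e] = 31 33 31 c7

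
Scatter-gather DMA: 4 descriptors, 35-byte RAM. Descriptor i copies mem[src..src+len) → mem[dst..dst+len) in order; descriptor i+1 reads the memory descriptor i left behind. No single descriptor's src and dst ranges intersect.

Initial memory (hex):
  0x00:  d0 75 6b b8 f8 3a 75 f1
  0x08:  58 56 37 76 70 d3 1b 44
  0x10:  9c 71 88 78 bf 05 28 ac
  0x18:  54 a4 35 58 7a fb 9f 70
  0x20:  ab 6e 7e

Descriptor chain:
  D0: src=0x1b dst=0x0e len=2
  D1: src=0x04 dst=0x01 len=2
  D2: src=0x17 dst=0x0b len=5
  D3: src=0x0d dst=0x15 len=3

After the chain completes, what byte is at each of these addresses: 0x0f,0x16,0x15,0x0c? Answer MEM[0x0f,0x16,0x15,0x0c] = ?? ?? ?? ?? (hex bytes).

MEM[0x0f,0x16,0x15,0x0c] = 58 35 a4 54

  after D0: wrote 2B at 0x0e = 587a
  after D1: wrote 2B at 0x01 = f83a
  after D2: wrote 5B at 0x0b = ac54a43558
  after D3: wrote 3B at 0x15 = a43558
query mem[0x0f]=0x58, mem[0x16]=0x35, mem[0x15]=0xa4, mem[0x0c]=0x54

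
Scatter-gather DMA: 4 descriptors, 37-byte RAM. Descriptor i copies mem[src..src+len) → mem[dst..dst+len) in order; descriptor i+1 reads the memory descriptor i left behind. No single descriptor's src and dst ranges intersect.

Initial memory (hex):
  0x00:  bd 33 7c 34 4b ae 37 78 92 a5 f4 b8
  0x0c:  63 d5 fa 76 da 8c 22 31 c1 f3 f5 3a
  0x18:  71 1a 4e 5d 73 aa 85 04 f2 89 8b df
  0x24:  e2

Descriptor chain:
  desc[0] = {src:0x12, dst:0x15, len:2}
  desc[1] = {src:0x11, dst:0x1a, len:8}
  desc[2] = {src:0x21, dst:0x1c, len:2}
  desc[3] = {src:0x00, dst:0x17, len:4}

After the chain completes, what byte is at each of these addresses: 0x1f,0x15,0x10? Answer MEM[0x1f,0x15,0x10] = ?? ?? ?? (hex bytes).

MEM[0x1f,0x15,0x10] = 31 22 da

  after D0: wrote 2B at 0x15 = 2231
  after D1: wrote 8B at 0x1a = 8c2231c122313a71
  after D2: wrote 2B at 0x1c = 718b
  after D3: wrote 4B at 0x17 = bd337c34
query mem[0x1f]=0x31, mem[0x15]=0x22, mem[0x10]=0xda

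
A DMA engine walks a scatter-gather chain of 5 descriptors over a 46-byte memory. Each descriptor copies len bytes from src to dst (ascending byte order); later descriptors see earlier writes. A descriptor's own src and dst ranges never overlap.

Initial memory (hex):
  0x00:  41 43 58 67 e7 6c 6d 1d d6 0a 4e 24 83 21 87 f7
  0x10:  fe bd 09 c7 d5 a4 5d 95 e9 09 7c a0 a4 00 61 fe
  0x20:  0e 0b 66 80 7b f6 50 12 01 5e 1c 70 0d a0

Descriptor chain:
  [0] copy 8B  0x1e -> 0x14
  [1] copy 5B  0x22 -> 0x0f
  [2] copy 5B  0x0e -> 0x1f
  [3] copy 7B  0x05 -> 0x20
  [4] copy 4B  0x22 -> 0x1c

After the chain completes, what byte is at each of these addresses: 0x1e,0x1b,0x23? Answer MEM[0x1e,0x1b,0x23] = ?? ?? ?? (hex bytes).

D0: mem[0x14..0x1b] <- [61 fe 0e 0b 66 80 7b f6]
D1: mem[0x0f..0x13] <- [66 80 7b f6 50]
D2: mem[0x1f..0x23] <- [87 66 80 7b f6]
D3: mem[0x20..0x26] <- [6c 6d 1d d6 0a 4e 24]
D4: mem[0x1c..0x1f] <- [1d d6 0a 4e]
query mem[0x1e]=0x0a, mem[0x1b]=0xf6, mem[0x23]=0xd6

MEM[0x1e,0x1b,0x23] = 0a f6 d6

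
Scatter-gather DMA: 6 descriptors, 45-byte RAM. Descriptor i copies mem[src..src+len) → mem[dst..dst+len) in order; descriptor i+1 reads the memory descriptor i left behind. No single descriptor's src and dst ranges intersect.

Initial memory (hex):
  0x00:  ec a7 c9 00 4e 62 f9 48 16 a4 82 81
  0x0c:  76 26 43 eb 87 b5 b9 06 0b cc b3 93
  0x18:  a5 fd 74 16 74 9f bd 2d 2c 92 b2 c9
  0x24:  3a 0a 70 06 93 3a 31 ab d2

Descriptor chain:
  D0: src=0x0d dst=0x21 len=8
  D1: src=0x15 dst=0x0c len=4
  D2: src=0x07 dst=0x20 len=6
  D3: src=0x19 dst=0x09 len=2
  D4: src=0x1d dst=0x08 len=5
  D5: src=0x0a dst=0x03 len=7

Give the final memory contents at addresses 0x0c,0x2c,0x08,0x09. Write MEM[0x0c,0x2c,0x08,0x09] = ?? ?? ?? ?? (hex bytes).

D0: mem[0x21..0x28] <- [26 43 eb 87 b5 b9 06 0b]
D1: mem[0x0c..0x0f] <- [cc b3 93 a5]
D2: mem[0x20..0x25] <- [48 16 a4 82 81 cc]
D3: mem[0x09..0x0a] <- [fd 74]
D4: mem[0x08..0x0c] <- [9f bd 2d 48 16]
D5: mem[0x03..0x09] <- [2d 48 16 b3 93 a5 87]
query mem[0x0c]=0x16, mem[0x2c]=0xd2, mem[0x08]=0xa5, mem[0x09]=0x87

MEM[0x0c,0x2c,0x08,0x09] = 16 d2 a5 87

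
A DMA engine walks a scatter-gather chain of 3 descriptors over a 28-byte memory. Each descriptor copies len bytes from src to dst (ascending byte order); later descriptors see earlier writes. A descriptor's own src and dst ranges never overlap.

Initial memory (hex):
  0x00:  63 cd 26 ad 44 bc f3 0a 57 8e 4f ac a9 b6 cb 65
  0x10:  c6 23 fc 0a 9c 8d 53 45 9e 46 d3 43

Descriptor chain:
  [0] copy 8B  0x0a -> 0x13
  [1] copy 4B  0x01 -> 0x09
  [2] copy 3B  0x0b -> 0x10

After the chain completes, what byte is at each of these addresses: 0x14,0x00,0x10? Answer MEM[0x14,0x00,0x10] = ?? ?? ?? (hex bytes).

D0: mem[0x13..0x1a] <- [4f ac a9 b6 cb 65 c6 23]
D1: mem[0x09..0x0c] <- [cd 26 ad 44]
D2: mem[0x10..0x12] <- [ad 44 b6]
query mem[0x14]=0xac, mem[0x00]=0x63, mem[0x10]=0xad

MEM[0x14,0x00,0x10] = ac 63 ad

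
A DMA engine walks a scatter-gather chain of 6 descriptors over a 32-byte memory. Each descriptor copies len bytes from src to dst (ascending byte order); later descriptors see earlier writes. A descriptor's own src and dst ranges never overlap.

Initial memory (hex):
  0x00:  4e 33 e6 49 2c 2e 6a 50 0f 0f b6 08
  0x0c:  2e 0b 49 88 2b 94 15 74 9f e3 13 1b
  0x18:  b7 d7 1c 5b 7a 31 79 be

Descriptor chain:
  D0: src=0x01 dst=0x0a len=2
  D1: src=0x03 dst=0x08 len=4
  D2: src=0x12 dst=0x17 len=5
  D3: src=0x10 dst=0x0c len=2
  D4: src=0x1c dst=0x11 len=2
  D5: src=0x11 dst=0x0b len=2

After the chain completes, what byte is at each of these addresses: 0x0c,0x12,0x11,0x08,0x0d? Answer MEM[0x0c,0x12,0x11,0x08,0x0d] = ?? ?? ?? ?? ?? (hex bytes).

MEM[0x0c,0x12,0x11,0x08,0x0d] = 31 31 7a 49 94

#0 dst[0x0a+2] := {0x33,0xe6}
#1 dst[0x08+4] := {0x49,0x2c,0x2e,0x6a}
#2 dst[0x17+5] := {0x15,0x74,0x9f,0xe3,0x13}
#3 dst[0x0c+2] := {0x2b,0x94}
#4 dst[0x11+2] := {0x7a,0x31}
#5 dst[0x0b+2] := {0x7a,0x31}
query mem[0x0c]=0x31, mem[0x12]=0x31, mem[0x11]=0x7a, mem[0x08]=0x49, mem[0x0d]=0x94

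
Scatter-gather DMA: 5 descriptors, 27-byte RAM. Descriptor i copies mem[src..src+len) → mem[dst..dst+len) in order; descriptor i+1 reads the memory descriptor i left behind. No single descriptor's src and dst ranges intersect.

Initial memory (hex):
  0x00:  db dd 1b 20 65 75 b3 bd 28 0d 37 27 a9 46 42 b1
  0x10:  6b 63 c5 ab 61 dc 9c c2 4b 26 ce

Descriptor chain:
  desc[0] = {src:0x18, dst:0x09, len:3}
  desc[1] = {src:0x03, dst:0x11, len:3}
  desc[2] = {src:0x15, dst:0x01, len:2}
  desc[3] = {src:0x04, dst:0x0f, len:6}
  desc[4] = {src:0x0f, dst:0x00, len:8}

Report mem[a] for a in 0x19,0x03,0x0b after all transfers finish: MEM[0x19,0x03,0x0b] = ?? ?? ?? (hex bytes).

D0: mem[0x09..0x0b] <- [4b 26 ce]
D1: mem[0x11..0x13] <- [20 65 75]
D2: mem[0x01..0x02] <- [dc 9c]
D3: mem[0x0f..0x14] <- [65 75 b3 bd 28 4b]
D4: mem[0x00..0x07] <- [65 75 b3 bd 28 4b dc 9c]
query mem[0x19]=0x26, mem[0x03]=0xbd, mem[0x0b]=0xce

MEM[0x19,0x03,0x0b] = 26 bd ce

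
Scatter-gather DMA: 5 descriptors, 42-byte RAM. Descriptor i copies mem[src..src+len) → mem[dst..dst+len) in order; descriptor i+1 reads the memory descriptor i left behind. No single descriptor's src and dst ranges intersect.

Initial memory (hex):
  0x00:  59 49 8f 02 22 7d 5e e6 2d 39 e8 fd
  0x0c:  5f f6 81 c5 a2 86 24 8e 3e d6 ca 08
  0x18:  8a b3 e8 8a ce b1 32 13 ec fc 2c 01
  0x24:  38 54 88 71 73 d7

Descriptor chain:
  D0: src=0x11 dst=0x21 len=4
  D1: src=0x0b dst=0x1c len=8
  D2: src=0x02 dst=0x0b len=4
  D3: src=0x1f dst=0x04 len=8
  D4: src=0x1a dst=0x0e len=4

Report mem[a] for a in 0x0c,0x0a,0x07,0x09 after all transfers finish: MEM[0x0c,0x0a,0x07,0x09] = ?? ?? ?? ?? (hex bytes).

D0: mem[0x21..0x24] <- [86 24 8e 3e]
D1: mem[0x1c..0x23] <- [fd 5f f6 81 c5 a2 86 24]
D2: mem[0x0b..0x0e] <- [8f 02 22 7d]
D3: mem[0x04..0x0b] <- [81 c5 a2 86 24 3e 54 88]
D4: mem[0x0e..0x11] <- [e8 8a fd 5f]
query mem[0x0c]=0x02, mem[0x0a]=0x54, mem[0x07]=0x86, mem[0x09]=0x3e

MEM[0x0c,0x0a,0x07,0x09] = 02 54 86 3e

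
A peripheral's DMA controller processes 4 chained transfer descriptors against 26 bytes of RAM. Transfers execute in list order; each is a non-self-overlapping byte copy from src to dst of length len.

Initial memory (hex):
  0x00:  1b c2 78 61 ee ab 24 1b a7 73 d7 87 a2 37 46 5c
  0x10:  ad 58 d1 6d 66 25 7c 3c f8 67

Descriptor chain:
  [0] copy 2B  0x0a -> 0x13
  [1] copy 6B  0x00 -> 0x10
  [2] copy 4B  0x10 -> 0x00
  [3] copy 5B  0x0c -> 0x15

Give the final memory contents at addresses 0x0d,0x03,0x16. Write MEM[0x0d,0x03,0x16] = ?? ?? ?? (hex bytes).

  after D0: wrote 2B at 0x13 = d787
  after D1: wrote 6B at 0x10 = 1bc27861eeab
  after D2: wrote 4B at 0x00 = 1bc27861
  after D3: wrote 5B at 0x15 = a237465c1b
query mem[0x0d]=0x37, mem[0x03]=0x61, mem[0x16]=0x37

MEM[0x0d,0x03,0x16] = 37 61 37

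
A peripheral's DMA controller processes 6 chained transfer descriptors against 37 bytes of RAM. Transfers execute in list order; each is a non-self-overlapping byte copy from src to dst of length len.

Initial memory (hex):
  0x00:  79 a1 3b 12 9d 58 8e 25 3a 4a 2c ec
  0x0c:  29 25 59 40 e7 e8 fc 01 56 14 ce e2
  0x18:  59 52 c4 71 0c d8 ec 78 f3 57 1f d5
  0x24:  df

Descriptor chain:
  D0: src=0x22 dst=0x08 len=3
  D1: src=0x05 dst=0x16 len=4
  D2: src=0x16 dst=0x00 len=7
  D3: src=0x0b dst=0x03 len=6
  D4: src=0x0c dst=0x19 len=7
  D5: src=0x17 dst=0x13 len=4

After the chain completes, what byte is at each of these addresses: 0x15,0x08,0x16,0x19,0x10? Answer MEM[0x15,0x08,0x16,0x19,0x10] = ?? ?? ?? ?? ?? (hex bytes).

MEM[0x15,0x08,0x16,0x19,0x10] = 29 e7 25 29 e7

#0 dst[0x08+3] := {0x1f,0xd5,0xdf}
#1 dst[0x16+4] := {0x58,0x8e,0x25,0x1f}
#2 dst[0x00+7] := {0x58,0x8e,0x25,0x1f,0xc4,0x71,0x0c}
#3 dst[0x03+6] := {0xec,0x29,0x25,0x59,0x40,0xe7}
#4 dst[0x19+7] := {0x29,0x25,0x59,0x40,0xe7,0xe8,0xfc}
#5 dst[0x13+4] := {0x8e,0x25,0x29,0x25}
query mem[0x15]=0x29, mem[0x08]=0xe7, mem[0x16]=0x25, mem[0x19]=0x29, mem[0x10]=0xe7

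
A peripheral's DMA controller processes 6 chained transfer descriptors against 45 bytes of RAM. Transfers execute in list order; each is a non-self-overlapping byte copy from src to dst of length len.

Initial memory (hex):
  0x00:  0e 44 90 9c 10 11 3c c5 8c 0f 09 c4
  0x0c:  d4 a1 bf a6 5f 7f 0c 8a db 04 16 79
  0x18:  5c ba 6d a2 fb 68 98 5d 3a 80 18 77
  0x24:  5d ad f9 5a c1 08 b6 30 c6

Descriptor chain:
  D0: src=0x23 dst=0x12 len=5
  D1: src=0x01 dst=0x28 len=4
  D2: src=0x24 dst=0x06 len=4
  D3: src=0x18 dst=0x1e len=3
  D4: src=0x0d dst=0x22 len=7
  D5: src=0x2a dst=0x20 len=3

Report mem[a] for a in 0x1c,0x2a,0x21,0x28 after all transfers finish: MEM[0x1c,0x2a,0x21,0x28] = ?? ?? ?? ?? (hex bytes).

D0: mem[0x12..0x16] <- [77 5d ad f9 5a]
D1: mem[0x28..0x2b] <- [44 90 9c 10]
D2: mem[0x06..0x09] <- [5d ad f9 5a]
D3: mem[0x1e..0x20] <- [5c ba 6d]
D4: mem[0x22..0x28] <- [a1 bf a6 5f 7f 77 5d]
D5: mem[0x20..0x22] <- [9c 10 c6]
query mem[0x1c]=0xfb, mem[0x2a]=0x9c, mem[0x21]=0x10, mem[0x28]=0x5d

MEM[0x1c,0x2a,0x21,0x28] = fb 9c 10 5d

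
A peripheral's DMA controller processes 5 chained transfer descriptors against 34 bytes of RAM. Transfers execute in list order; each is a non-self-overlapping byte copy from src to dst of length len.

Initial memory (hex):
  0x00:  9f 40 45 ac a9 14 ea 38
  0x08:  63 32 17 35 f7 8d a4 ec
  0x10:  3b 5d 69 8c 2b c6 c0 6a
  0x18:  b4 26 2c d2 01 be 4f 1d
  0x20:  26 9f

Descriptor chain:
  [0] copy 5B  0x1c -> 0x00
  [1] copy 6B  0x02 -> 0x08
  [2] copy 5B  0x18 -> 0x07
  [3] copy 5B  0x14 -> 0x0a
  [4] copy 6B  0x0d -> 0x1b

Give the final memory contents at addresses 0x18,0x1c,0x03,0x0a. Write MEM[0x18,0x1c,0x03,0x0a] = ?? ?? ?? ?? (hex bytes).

#0 dst[0x00+5] := {0x01,0xbe,0x4f,0x1d,0x26}
#1 dst[0x08+6] := {0x4f,0x1d,0x26,0x14,0xea,0x38}
#2 dst[0x07+5] := {0xb4,0x26,0x2c,0xd2,0x01}
#3 dst[0x0a+5] := {0x2b,0xc6,0xc0,0x6a,0xb4}
#4 dst[0x1b+6] := {0x6a,0xb4,0xec,0x3b,0x5d,0x69}
query mem[0x18]=0xb4, mem[0x1c]=0xb4, mem[0x03]=0x1d, mem[0x0a]=0x2b

MEM[0x18,0x1c,0x03,0x0a] = b4 b4 1d 2b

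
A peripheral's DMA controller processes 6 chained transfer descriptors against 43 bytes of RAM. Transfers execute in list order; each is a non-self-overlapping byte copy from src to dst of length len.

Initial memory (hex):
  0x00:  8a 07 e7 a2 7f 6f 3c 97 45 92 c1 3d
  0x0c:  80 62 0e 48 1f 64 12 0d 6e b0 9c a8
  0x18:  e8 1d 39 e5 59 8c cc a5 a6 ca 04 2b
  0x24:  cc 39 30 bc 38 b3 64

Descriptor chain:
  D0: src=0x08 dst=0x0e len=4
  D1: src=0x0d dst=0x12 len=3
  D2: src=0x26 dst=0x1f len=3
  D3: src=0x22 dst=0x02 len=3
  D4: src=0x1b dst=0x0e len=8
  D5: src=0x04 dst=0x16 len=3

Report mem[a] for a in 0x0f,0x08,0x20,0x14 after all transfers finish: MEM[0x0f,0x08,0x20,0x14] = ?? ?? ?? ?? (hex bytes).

#0 dst[0x0e+4] := {0x45,0x92,0xc1,0x3d}
#1 dst[0x12+3] := {0x62,0x45,0x92}
#2 dst[0x1f+3] := {0x30,0xbc,0x38}
#3 dst[0x02+3] := {0x04,0x2b,0xcc}
#4 dst[0x0e+8] := {0xe5,0x59,0x8c,0xcc,0x30,0xbc,0x38,0x04}
#5 dst[0x16+3] := {0xcc,0x6f,0x3c}
query mem[0x0f]=0x59, mem[0x08]=0x45, mem[0x20]=0xbc, mem[0x14]=0x38

MEM[0x0f,0x08,0x20,0x14] = 59 45 bc 38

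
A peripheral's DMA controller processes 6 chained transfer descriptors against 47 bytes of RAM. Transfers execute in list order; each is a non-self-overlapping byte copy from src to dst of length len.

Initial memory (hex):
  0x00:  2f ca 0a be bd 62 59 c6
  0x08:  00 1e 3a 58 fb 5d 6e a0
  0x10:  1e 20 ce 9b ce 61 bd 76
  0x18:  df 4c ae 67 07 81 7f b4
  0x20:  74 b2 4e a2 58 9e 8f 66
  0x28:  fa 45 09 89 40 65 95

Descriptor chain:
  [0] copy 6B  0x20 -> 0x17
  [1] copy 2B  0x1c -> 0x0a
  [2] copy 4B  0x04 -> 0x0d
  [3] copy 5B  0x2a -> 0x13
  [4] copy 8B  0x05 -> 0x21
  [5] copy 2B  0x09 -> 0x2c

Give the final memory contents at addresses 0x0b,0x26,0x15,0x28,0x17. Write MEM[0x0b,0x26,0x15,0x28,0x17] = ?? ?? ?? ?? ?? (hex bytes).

[0] 0x20->0x17 len=6 : 74 b2 4e a2 58 9e
[1] 0x1c->0x0a len=2 : 9e 81
[2] 0x04->0x0d len=4 : bd 62 59 c6
[3] 0x2a->0x13 len=5 : 09 89 40 65 95
[4] 0x05->0x21 len=8 : 62 59 c6 00 1e 9e 81 fb
[5] 0x09->0x2c len=2 : 1e 9e
query mem[0x0b]=0x81, mem[0x26]=0x9e, mem[0x15]=0x40, mem[0x28]=0xfb, mem[0x17]=0x95

MEM[0x0b,0x26,0x15,0x28,0x17] = 81 9e 40 fb 95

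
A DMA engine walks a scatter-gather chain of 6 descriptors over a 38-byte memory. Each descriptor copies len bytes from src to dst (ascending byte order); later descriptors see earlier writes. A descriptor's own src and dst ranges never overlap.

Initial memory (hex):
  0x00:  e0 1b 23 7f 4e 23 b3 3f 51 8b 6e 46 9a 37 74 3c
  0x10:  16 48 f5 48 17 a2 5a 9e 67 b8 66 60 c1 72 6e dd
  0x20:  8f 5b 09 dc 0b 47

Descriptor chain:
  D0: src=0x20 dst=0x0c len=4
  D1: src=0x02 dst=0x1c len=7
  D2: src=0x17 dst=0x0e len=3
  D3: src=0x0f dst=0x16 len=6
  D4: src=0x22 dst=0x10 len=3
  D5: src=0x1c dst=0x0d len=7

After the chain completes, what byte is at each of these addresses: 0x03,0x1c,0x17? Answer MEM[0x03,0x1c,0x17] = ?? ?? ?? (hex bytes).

MEM[0x03,0x1c,0x17] = 7f 23 b8

[0] 0x20->0x0c len=4 : 8f 5b 09 dc
[1] 0x02->0x1c len=7 : 23 7f 4e 23 b3 3f 51
[2] 0x17->0x0e len=3 : 9e 67 b8
[3] 0x0f->0x16 len=6 : 67 b8 48 f5 48 17
[4] 0x22->0x10 len=3 : 51 dc 0b
[5] 0x1c->0x0d len=7 : 23 7f 4e 23 b3 3f 51
query mem[0x03]=0x7f, mem[0x1c]=0x23, mem[0x17]=0xb8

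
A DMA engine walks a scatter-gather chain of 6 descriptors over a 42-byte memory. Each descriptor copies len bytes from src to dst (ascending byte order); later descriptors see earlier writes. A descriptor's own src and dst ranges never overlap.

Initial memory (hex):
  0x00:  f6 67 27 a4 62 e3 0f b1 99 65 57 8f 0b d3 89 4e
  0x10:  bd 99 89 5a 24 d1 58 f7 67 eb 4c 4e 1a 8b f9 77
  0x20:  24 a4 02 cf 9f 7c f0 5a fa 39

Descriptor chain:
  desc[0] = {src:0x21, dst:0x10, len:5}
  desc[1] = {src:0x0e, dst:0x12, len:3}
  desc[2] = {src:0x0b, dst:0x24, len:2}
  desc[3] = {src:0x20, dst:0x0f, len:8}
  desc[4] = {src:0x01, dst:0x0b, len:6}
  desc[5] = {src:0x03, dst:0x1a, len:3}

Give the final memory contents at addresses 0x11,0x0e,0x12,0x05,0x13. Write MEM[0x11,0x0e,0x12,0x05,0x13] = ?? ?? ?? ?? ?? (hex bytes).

#0 dst[0x10+5] := {0xa4,0x02,0xcf,0x9f,0x7c}
#1 dst[0x12+3] := {0x89,0x4e,0xa4}
#2 dst[0x24+2] := {0x8f,0x0b}
#3 dst[0x0f+8] := {0x24,0xa4,0x02,0xcf,0x8f,0x0b,0xf0,0x5a}
#4 dst[0x0b+6] := {0x67,0x27,0xa4,0x62,0xe3,0x0f}
#5 dst[0x1a+3] := {0xa4,0x62,0xe3}
query mem[0x11]=0x02, mem[0x0e]=0x62, mem[0x12]=0xcf, mem[0x05]=0xe3, mem[0x13]=0x8f

MEM[0x11,0x0e,0x12,0x05,0x13] = 02 62 cf e3 8f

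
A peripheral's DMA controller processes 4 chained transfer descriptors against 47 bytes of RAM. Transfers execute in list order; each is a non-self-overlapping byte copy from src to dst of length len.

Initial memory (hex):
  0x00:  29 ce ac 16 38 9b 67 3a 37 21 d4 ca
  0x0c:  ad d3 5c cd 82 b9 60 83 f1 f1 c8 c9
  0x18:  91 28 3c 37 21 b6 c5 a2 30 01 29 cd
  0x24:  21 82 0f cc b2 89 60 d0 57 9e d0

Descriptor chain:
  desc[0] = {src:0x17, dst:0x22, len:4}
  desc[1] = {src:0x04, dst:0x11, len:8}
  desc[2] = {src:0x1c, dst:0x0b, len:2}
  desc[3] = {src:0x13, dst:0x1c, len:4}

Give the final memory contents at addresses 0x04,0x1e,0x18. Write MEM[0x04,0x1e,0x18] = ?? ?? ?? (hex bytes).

MEM[0x04,0x1e,0x18] = 38 37 ca

D0: mem[0x22..0x25] <- [c9 91 28 3c]
D1: mem[0x11..0x18] <- [38 9b 67 3a 37 21 d4 ca]
D2: mem[0x0b..0x0c] <- [21 b6]
D3: mem[0x1c..0x1f] <- [67 3a 37 21]
query mem[0x04]=0x38, mem[0x1e]=0x37, mem[0x18]=0xca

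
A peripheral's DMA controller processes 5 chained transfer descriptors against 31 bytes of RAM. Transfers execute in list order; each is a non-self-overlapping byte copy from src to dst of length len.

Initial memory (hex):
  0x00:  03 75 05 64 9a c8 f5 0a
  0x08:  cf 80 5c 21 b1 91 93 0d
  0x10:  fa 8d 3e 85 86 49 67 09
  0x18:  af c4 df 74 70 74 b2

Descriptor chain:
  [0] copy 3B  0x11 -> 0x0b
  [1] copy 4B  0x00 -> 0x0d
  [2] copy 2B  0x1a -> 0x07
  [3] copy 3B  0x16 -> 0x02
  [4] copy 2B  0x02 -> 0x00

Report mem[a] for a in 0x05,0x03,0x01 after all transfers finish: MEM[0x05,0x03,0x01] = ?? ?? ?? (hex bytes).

D0: mem[0x0b..0x0d] <- [8d 3e 85]
D1: mem[0x0d..0x10] <- [03 75 05 64]
D2: mem[0x07..0x08] <- [df 74]
D3: mem[0x02..0x04] <- [67 09 af]
D4: mem[0x00..0x01] <- [67 09]
query mem[0x05]=0xc8, mem[0x03]=0x09, mem[0x01]=0x09

MEM[0x05,0x03,0x01] = c8 09 09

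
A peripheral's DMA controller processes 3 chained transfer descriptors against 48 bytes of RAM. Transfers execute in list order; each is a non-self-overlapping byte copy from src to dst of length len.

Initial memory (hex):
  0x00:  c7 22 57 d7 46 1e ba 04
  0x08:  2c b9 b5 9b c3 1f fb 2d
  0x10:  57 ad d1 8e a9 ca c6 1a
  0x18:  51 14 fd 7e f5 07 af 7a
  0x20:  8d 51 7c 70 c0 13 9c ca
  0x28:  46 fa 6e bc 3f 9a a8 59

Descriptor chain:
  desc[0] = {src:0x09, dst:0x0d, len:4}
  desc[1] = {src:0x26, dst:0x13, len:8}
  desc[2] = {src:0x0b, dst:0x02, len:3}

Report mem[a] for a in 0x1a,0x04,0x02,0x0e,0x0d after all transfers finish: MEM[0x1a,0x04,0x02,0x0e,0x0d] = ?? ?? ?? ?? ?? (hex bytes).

MEM[0x1a,0x04,0x02,0x0e,0x0d] = 9a b9 9b b5 b9

  after D0: wrote 4B at 0x0d = b9b59bc3
  after D1: wrote 8B at 0x13 = 9cca46fa6ebc3f9a
  after D2: wrote 3B at 0x02 = 9bc3b9
query mem[0x1a]=0x9a, mem[0x04]=0xb9, mem[0x02]=0x9b, mem[0x0e]=0xb5, mem[0x0d]=0xb9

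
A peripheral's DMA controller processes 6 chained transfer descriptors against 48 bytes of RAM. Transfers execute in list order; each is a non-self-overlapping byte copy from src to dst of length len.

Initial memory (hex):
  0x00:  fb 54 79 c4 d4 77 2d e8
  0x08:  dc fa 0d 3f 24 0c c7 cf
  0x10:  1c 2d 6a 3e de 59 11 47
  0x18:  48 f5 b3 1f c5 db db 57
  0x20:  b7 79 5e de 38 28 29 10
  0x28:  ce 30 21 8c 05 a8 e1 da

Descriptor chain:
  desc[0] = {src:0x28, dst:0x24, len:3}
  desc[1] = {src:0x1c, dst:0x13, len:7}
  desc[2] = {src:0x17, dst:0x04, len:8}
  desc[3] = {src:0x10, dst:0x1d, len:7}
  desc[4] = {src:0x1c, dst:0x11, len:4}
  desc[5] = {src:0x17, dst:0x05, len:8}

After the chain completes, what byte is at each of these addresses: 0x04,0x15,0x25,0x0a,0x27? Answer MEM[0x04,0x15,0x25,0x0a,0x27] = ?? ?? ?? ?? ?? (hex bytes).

MEM[0x04,0x15,0x25,0x0a,0x27] = b7 db 30 c5 10

D0: mem[0x24..0x26] <- [ce 30 21]
D1: mem[0x13..0x19] <- [c5 db db 57 b7 79 5e]
D2: mem[0x04..0x0b] <- [b7 79 5e b3 1f c5 db db]
D3: mem[0x1d..0x23] <- [1c 2d 6a c5 db db 57]
D4: mem[0x11..0x14] <- [c5 1c 2d 6a]
D5: mem[0x05..0x0c] <- [b7 79 5e b3 1f c5 1c 2d]
query mem[0x04]=0xb7, mem[0x15]=0xdb, mem[0x25]=0x30, mem[0x0a]=0xc5, mem[0x27]=0x10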